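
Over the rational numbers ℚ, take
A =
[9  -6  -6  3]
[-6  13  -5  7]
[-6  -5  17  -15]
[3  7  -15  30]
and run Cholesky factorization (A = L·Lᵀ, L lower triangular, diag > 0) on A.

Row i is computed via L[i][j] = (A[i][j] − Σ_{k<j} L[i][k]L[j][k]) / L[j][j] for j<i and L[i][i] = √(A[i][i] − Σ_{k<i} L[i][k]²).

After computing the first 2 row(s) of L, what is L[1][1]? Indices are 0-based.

L[1][1] = 3

Step 1: L[0][0] = √(9) = 3.
  L[1][0] = (-6) / L[0][0] = -2.
Step 2: L[1][1] = √(9) = 3.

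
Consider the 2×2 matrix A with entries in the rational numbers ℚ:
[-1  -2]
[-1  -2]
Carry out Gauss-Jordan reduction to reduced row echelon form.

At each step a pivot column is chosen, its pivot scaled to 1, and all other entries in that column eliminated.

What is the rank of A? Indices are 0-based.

rank = 1

step 1: normalize row 0 (÷-1) = (1, 2)
  row 1: subtract -1×row0 = (0, 0)
skip col 1 (zero from row 1)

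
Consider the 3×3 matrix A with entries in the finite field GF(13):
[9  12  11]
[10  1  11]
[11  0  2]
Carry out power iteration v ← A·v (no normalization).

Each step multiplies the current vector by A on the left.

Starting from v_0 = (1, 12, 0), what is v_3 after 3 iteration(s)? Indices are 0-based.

v_0 = (1, 12, 0).
v_1 = A·v_0 = (10, 9, 11).
v_2 = A·v_1 = (7, 9, 2).
v_3 = A·v_2 = (11, 10, 3).

v_3 = (11, 10, 3)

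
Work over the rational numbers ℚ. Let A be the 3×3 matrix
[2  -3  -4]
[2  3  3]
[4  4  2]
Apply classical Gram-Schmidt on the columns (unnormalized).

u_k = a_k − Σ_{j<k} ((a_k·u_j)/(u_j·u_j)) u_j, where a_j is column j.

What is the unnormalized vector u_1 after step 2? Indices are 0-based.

Step 1: u_0 = a_0 = (2, 2, 4).
Step 2: u_1 = a_1 − (2/3)·u_0 = (-13/3, 5/3, 4/3).

u_1 = (-13/3, 5/3, 4/3)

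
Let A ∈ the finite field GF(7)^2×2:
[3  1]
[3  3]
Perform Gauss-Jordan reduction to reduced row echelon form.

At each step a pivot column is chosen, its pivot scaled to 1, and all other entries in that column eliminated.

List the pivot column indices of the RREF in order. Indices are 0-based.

pivot(0,0)=3: scale R0 → (1, 5)
  clear (1,0): R1 −= (3)R0 → (0, 2)
pivot(1,1)=2: scale R1 → (0, 1)
  clear (0,1): R0 −= (5)R1 → (1, 0)

pivot columns: 0, 1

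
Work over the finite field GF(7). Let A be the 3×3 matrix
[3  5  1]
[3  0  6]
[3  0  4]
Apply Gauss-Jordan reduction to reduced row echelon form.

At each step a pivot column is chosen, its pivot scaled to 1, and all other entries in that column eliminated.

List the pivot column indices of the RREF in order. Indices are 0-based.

[1] R0 /= 3  ⇒  (1, 4, 5)
     R1 -= 3·R0  ⇒  (0, 2, 5)
     R2 -= 3·R0  ⇒  (0, 2, 3)
[2] R1 /= 2  ⇒  (0, 1, 6)
     R0 -= 4·R1  ⇒  (1, 0, 2)
     R2 -= 2·R1  ⇒  (0, 0, 5)
[3] R2 /= 5  ⇒  (0, 0, 1)
     R0 -= 2·R2  ⇒  (1, 0, 0)
     R1 -= 6·R2  ⇒  (0, 1, 0)

pivot columns: 0, 1, 2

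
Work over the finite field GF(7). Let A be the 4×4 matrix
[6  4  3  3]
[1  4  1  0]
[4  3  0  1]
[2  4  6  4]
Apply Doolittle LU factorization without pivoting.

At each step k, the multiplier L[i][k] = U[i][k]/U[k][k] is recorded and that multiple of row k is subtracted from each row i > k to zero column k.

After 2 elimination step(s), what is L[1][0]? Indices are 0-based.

Step 1: pivot at (0,0) is 6.
  row1 ← row1 − (6)·row0  ⇒  L[1][0]=6, U row1=(0, 1, 4, 3)
  row2 ← row2 − (3)·row0  ⇒  L[2][0]=3, U row2=(0, 5, 5, 6)
  row3 ← row3 − (5)·row0  ⇒  L[3][0]=5, U row3=(0, 5, 5, 3)
Step 2: pivot at (1,1) is 1.
  row2 ← row2 − (5)·row1  ⇒  L[2][1]=5, U row2=(0, 0, 6, 5)
  row3 ← row3 − (5)·row1  ⇒  L[3][1]=5, U row3=(0, 0, 6, 2)

L[1][0] = 6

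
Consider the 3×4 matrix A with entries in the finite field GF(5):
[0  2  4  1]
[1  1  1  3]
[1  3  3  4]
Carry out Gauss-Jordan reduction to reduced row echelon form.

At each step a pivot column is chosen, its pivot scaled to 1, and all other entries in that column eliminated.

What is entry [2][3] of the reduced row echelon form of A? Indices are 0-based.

step 1: exchange rows 0,1
step 1: normalize row 0 (÷1) = (1, 1, 1, 3)
  row 2: subtract 1×row0 = (0, 2, 2, 1)
step 2: normalize row 1 (÷2) = (0, 1, 2, 3)
  row 0: subtract 1×row1 = (1, 0, 4, 0)
  row 2: subtract 2×row1 = (0, 0, 3, 0)
step 3: normalize row 2 (÷3) = (0, 0, 1, 0)
  row 0: subtract 4×row2 = (1, 0, 0, 0)
  row 1: subtract 2×row2 = (0, 1, 0, 3)

M[2][3] = 0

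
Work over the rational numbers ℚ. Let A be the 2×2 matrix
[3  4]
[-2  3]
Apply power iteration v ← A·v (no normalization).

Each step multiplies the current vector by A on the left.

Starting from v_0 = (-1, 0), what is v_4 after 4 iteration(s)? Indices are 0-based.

v_0 = (-1, 0).
v_1 = A·v_0 = (-3, 2).
v_2 = A·v_1 = (-1, 12).
v_3 = A·v_2 = (45, 38).
v_4 = A·v_3 = (287, 24).

v_4 = (287, 24)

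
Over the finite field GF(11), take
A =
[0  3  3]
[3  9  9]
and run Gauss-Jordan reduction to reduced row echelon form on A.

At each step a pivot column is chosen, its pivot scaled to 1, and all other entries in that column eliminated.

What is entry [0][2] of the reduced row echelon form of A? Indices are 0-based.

step 1: exchange rows 0,1
step 1: normalize row 0 (÷3) = (1, 3, 3)
step 2: normalize row 1 (÷3) = (0, 1, 1)
  row 0: subtract 3×row1 = (1, 0, 0)

M[0][2] = 0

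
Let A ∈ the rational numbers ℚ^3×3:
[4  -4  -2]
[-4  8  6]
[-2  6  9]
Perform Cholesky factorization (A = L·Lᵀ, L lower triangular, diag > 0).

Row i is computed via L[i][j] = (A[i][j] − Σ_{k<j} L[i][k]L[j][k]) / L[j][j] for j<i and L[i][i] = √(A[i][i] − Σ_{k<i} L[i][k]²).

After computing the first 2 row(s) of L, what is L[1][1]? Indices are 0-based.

L[1][1] = 2

Step 1: L[0][0] = √(4) = 2.
  L[1][0] = (-4) / L[0][0] = -2.
Step 2: L[1][1] = √(4) = 2.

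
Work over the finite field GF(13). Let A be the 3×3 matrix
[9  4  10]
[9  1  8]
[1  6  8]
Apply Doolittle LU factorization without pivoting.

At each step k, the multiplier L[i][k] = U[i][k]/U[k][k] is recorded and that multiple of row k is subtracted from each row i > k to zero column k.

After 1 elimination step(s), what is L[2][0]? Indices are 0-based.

L[2][0] = 3

k=0: U[0][0]=9
  eliminate (1,0): mult=1, new row 1: (0, 10, 11); set L[1][0]=1
  eliminate (2,0): mult=3, new row 2: (0, 7, 4); set L[2][0]=3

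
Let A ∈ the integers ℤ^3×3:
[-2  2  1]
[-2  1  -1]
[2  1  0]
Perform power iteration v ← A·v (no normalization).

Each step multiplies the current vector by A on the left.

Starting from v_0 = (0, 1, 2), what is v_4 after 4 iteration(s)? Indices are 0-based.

v_4 = (-36, 19, 11)

v_0 = (0, 1, 2).
v_1 = A·v_0 = (4, -1, 1).
v_2 = A·v_1 = (-9, -10, 7).
v_3 = A·v_2 = (5, 1, -28).
v_4 = A·v_3 = (-36, 19, 11).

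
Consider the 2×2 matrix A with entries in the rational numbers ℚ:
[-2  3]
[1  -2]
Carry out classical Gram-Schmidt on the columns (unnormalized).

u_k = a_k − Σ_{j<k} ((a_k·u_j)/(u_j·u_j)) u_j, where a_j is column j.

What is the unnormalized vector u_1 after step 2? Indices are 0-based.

u_1 = (-1/5, -2/5)

Step 1: u_0 = a_0 = (-2, 1).
Step 2: u_1 = a_1 − (-8/5)·u_0 = (-1/5, -2/5).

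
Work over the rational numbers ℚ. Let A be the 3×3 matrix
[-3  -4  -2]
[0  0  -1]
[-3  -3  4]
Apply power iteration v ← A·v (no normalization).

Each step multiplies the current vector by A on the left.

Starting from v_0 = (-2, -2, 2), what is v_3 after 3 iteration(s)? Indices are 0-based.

v_3 = (154, -56, 470)

v_0 = (-2, -2, 2).
v_1 = A·v_0 = (10, -2, 20).
v_2 = A·v_1 = (-62, -20, 56).
v_3 = A·v_2 = (154, -56, 470).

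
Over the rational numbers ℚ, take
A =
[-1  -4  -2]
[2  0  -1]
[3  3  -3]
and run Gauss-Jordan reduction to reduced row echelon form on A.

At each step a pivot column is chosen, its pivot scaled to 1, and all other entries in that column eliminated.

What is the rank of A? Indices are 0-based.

step 1: normalize row 0 (÷-1) = (1, 4, 2)
  row 1: subtract 2×row0 = (0, -8, -5)
  row 2: subtract 3×row0 = (0, -9, -9)
step 2: normalize row 1 (÷-8) = (0, 1, 5/8)
  row 0: subtract 4×row1 = (1, 0, -1/2)
  row 2: subtract -9×row1 = (0, 0, -27/8)
step 3: normalize row 2 (÷-27/8) = (0, 0, 1)
  row 0: subtract -1/2×row2 = (1, 0, 0)
  row 1: subtract 5/8×row2 = (0, 1, 0)

rank = 3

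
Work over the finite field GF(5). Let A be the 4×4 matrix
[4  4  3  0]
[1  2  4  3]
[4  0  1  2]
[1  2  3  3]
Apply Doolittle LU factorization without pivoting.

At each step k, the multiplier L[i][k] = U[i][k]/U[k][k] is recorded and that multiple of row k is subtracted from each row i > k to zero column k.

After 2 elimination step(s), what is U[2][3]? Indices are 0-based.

k=0: U[0][0]=4
  eliminate (1,0): mult=4, new row 1: (0, 1, 2, 3); set L[1][0]=4
  eliminate (2,0): mult=1, new row 2: (0, 1, 3, 2); set L[2][0]=1
  eliminate (3,0): mult=4, new row 3: (0, 1, 1, 3); set L[3][0]=4
k=1: U[1][1]=1
  eliminate (2,1): mult=1, new row 2: (0, 0, 1, 4); set L[2][1]=1
  eliminate (3,1): mult=1, new row 3: (0, 0, 4, 0); set L[3][1]=1

U[2][3] = 4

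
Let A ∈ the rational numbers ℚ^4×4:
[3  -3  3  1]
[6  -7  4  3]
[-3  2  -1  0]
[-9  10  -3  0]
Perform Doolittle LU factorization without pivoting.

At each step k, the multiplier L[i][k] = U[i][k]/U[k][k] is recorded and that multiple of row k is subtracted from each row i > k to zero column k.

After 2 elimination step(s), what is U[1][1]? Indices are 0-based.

[col 0] pivot 3
  R1 -= 2*R0 → (0, -1, -2, 1)  (L[1][0] := 2)
  R2 -= -1*R0 → (0, -1, 2, 1)  (L[2][0] := -1)
  R3 -= -3*R0 → (0, 1, 6, 3)  (L[3][0] := -3)
[col 1] pivot -1
  R2 -= 1*R1 → (0, 0, 4, 0)  (L[2][1] := 1)
  R3 -= -1*R1 → (0, 0, 4, 4)  (L[3][1] := -1)

U[1][1] = -1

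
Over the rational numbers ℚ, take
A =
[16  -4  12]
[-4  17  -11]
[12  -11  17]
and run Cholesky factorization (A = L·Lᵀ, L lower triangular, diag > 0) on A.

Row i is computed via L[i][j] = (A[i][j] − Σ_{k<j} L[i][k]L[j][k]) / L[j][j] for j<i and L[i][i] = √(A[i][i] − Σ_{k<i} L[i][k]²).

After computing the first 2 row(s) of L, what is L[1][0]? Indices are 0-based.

L[1][0] = -1

Step 1: L[0][0] = √(16) = 4.
  L[1][0] = (-4) / L[0][0] = -1.
Step 2: L[1][1] = √(16) = 4.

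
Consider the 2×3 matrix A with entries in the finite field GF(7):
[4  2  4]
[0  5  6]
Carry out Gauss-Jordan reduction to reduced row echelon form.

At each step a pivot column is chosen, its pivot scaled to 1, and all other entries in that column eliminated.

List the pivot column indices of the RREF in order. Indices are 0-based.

pivot columns: 0, 1

[1] R0 /= 4  ⇒  (1, 4, 1)
[2] R1 /= 5  ⇒  (0, 1, 4)
     R0 -= 4·R1  ⇒  (1, 0, 6)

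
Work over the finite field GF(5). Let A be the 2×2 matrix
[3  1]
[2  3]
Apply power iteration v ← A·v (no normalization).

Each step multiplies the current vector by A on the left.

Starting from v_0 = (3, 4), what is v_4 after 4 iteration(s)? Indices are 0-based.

v_4 = (2, 4)

v_0 = (3, 4).
v_1 = A·v_0 = (3, 3).
v_2 = A·v_1 = (2, 0).
v_3 = A·v_2 = (1, 4).
v_4 = A·v_3 = (2, 4).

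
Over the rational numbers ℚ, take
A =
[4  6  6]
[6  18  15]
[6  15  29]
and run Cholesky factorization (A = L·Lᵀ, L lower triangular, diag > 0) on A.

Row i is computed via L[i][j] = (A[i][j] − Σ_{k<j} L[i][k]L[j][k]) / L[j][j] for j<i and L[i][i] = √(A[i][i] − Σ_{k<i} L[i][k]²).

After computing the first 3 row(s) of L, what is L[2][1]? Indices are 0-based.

L[2][1] = 2

Step 1: L[0][0] = √(4) = 2.
  L[1][0] = (6) / L[0][0] = 3.
Step 2: L[1][1] = √(9) = 3.
  L[2][0] = (6) / L[0][0] = 3.
  L[2][1] = (6) / L[1][1] = 2.
Step 3: L[2][2] = √(16) = 4.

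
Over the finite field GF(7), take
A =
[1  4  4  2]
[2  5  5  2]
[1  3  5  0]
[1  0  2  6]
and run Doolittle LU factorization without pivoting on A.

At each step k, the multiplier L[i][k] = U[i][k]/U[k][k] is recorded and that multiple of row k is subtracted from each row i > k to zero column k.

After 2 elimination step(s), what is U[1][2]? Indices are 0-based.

U[1][2] = 4

[col 0] pivot 1
  R1 -= 2*R0 → (0, 4, 4, 5)  (L[1][0] := 2)
  R2 -= 1*R0 → (0, 6, 1, 5)  (L[2][0] := 1)
  R3 -= 1*R0 → (0, 3, 5, 4)  (L[3][0] := 1)
[col 1] pivot 4
  R2 -= 5*R1 → (0, 0, 2, 1)  (L[2][1] := 5)
  R3 -= 6*R1 → (0, 0, 2, 2)  (L[3][1] := 6)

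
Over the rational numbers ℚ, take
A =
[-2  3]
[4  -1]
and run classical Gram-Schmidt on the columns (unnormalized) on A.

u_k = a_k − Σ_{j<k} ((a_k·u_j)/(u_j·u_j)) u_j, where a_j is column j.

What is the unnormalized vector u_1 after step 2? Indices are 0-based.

u_1 = (2, 1)

Step 1: u_0 = a_0 = (-2, 4).
Step 2: u_1 = a_1 − (-1/2)·u_0 = (2, 1).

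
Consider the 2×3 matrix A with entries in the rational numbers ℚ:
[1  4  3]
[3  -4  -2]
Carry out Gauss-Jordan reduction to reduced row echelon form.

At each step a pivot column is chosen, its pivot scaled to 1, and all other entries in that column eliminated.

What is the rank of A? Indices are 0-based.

step 1: normalize row 0 (÷1) = (1, 4, 3)
  row 1: subtract 3×row0 = (0, -16, -11)
step 2: normalize row 1 (÷-16) = (0, 1, 11/16)
  row 0: subtract 4×row1 = (1, 0, 1/4)

rank = 2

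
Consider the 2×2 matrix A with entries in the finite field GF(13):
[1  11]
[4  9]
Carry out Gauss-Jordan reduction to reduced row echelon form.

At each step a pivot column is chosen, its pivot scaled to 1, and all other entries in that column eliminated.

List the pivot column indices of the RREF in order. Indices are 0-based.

pivot columns: 0, 1

pivot(0,0)=1: scale R0 → (1, 11)
  clear (1,0): R1 −= (4)R0 → (0, 4)
pivot(1,1)=4: scale R1 → (0, 1)
  clear (0,1): R0 −= (11)R1 → (1, 0)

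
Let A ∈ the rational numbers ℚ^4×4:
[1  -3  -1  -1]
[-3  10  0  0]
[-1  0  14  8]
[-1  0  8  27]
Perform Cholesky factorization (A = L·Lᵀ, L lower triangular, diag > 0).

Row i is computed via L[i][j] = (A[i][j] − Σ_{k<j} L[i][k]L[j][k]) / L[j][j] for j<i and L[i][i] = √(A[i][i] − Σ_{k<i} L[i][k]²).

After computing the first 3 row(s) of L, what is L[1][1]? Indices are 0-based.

L[1][1] = 1

Step 1: L[0][0] = √(1) = 1.
  L[1][0] = (-3) / L[0][0] = -3.
Step 2: L[1][1] = √(1) = 1.
  L[2][0] = (-1) / L[0][0] = -1.
  L[2][1] = (-3) / L[1][1] = -3.
Step 3: L[2][2] = √(4) = 2.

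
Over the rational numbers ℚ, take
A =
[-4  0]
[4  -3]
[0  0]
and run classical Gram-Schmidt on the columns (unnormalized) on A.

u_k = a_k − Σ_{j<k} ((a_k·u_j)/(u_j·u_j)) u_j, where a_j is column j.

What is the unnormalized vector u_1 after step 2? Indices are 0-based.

Step 1: u_0 = a_0 = (-4, 4, 0).
Step 2: u_1 = a_1 − (-3/8)·u_0 = (-3/2, -3/2, 0).

u_1 = (-3/2, -3/2, 0)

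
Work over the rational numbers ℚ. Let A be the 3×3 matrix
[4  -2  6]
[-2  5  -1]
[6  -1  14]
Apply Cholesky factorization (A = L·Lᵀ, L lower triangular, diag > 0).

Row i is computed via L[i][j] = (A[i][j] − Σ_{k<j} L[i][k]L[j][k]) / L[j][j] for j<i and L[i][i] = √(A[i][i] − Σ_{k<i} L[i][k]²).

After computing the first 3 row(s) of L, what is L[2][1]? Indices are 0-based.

Step 1: L[0][0] = √(4) = 2.
  L[1][0] = (-2) / L[0][0] = -1.
Step 2: L[1][1] = √(4) = 2.
  L[2][0] = (6) / L[0][0] = 3.
  L[2][1] = (2) / L[1][1] = 1.
Step 3: L[2][2] = √(4) = 2.

L[2][1] = 1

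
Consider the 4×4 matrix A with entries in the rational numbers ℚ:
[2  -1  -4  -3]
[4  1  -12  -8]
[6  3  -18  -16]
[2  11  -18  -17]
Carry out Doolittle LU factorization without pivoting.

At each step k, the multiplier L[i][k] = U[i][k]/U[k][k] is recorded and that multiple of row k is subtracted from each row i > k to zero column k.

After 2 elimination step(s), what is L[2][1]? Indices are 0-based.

L[2][1] = 2

k=0: U[0][0]=2
  eliminate (1,0): mult=2, new row 1: (0, 3, -4, -2); set L[1][0]=2
  eliminate (2,0): mult=3, new row 2: (0, 6, -6, -7); set L[2][0]=3
  eliminate (3,0): mult=1, new row 3: (0, 12, -14, -14); set L[3][0]=1
k=1: U[1][1]=3
  eliminate (2,1): mult=2, new row 2: (0, 0, 2, -3); set L[2][1]=2
  eliminate (3,1): mult=4, new row 3: (0, 0, 2, -6); set L[3][1]=4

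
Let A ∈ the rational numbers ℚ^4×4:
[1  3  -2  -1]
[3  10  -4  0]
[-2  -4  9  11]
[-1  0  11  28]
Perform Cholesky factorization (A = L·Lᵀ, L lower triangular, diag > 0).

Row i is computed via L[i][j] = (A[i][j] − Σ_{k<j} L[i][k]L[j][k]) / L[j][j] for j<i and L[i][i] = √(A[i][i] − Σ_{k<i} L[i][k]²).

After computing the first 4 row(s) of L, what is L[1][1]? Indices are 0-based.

Step 1: L[0][0] = √(1) = 1.
  L[1][0] = (3) / L[0][0] = 3.
Step 2: L[1][1] = √(1) = 1.
  L[2][0] = (-2) / L[0][0] = -2.
  L[2][1] = (2) / L[1][1] = 2.
Step 3: L[2][2] = √(1) = 1.
  L[3][0] = (-1) / L[0][0] = -1.
  L[3][1] = (3) / L[1][1] = 3.
  L[3][2] = (3) / L[2][2] = 3.
Step 4: L[3][3] = √(9) = 3.

L[1][1] = 1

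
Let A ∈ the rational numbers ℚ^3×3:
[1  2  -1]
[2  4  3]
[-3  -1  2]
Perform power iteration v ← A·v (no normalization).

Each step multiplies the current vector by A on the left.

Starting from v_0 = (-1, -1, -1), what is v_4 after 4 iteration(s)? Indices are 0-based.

v_0 = (-1, -1, -1).
v_1 = A·v_0 = (-2, -9, 2).
v_2 = A·v_1 = (-22, -34, 19).
v_3 = A·v_2 = (-109, -123, 138).
v_4 = A·v_3 = (-493, -296, 726).

v_4 = (-493, -296, 726)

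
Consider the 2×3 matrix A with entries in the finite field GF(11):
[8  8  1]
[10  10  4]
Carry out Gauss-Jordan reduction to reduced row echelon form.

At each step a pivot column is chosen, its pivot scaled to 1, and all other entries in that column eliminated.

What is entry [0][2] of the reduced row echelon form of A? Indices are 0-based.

M[0][2] = 7

[1] R0 /= 8  ⇒  (1, 1, 7)
     R1 -= 10·R0  ⇒  (0, 0, 0)
column 1 empty below row 1
column 2 empty below row 1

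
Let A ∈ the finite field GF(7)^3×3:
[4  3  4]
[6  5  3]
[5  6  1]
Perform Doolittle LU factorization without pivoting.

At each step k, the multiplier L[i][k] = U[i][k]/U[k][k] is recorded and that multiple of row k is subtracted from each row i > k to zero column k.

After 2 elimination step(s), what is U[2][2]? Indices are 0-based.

[col 0] pivot 4
  R1 -= 5*R0 → (0, 4, 4)  (L[1][0] := 5)
  R2 -= 3*R0 → (0, 4, 3)  (L[2][0] := 3)
[col 1] pivot 4
  R2 -= 1*R1 → (0, 0, 6)  (L[2][1] := 1)

U[2][2] = 6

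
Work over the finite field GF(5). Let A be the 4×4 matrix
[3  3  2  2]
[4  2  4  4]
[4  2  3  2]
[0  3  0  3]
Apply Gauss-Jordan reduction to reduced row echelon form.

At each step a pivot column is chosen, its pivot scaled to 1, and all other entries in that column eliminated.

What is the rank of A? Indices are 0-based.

pivot(0,0)=3: scale R0 → (1, 1, 4, 4)
  clear (1,0): R1 −= (4)R0 → (0, 3, 3, 3)
  clear (2,0): R2 −= (4)R0 → (0, 3, 2, 1)
pivot(1,1)=3: scale R1 → (0, 1, 1, 1)
  clear (0,1): R0 −= (1)R1 → (1, 0, 3, 3)
  clear (2,1): R2 −= (3)R1 → (0, 0, 4, 3)
  clear (3,1): R3 −= (3)R1 → (0, 0, 2, 0)
pivot(2,2)=4: scale R2 → (0, 0, 1, 2)
  clear (0,2): R0 −= (3)R2 → (1, 0, 0, 2)
  clear (1,2): R1 −= (1)R2 → (0, 1, 0, 4)
  clear (3,2): R3 −= (2)R2 → (0, 0, 0, 1)
pivot(3,3)=1: scale R3 → (0, 0, 0, 1)
  clear (0,3): R0 −= (2)R3 → (1, 0, 0, 0)
  clear (1,3): R1 −= (4)R3 → (0, 1, 0, 0)
  clear (2,3): R2 −= (2)R3 → (0, 0, 1, 0)

rank = 4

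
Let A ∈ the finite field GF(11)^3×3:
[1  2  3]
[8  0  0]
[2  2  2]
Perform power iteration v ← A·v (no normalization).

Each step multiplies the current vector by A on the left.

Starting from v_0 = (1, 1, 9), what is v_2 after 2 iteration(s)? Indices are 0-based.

v_0 = (1, 1, 9).
v_1 = A·v_0 = (8, 8, 0).
v_2 = A·v_1 = (2, 9, 10).

v_2 = (2, 9, 10)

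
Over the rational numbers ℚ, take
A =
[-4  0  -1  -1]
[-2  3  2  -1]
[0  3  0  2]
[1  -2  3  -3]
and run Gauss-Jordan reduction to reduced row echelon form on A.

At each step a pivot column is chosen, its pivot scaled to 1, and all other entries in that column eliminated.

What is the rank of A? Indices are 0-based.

pivot(0,0)=-4: scale R0 → (1, 0, 1/4, 1/4)
  clear (1,0): R1 −= (-2)R0 → (0, 3, 5/2, -1/2)
  clear (3,0): R3 −= (1)R0 → (0, -2, 11/4, -13/4)
pivot(1,1)=3: scale R1 → (0, 1, 5/6, -1/6)
  clear (2,1): R2 −= (3)R1 → (0, 0, -5/2, 5/2)
  clear (3,1): R3 −= (-2)R1 → (0, 0, 53/12, -43/12)
pivot(2,2)=-5/2: scale R2 → (0, 0, 1, -1)
  clear (0,2): R0 −= (1/4)R2 → (1, 0, 0, 1/2)
  clear (1,2): R1 −= (5/6)R2 → (0, 1, 0, 2/3)
  clear (3,2): R3 −= (53/12)R2 → (0, 0, 0, 5/6)
pivot(3,3)=5/6: scale R3 → (0, 0, 0, 1)
  clear (0,3): R0 −= (1/2)R3 → (1, 0, 0, 0)
  clear (1,3): R1 −= (2/3)R3 → (0, 1, 0, 0)
  clear (2,3): R2 −= (-1)R3 → (0, 0, 1, 0)

rank = 4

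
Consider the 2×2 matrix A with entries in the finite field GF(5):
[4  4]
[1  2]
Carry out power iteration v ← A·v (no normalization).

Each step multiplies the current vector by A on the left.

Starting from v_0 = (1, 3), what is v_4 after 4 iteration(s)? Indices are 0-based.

v_4 = (0, 2)

v_0 = (1, 3).
v_1 = A·v_0 = (1, 2).
v_2 = A·v_1 = (2, 0).
v_3 = A·v_2 = (3, 2).
v_4 = A·v_3 = (0, 2).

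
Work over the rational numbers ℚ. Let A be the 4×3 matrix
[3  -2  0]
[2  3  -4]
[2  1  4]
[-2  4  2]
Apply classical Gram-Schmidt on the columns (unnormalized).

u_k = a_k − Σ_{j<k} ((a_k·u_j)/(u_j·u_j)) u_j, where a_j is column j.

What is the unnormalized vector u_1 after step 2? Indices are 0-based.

u_1 = (-8/7, 25/7, 11/7, 24/7)

Step 1: u_0 = a_0 = (3, 2, 2, -2).
Step 2: u_1 = a_1 − (-2/7)·u_0 = (-8/7, 25/7, 11/7, 24/7).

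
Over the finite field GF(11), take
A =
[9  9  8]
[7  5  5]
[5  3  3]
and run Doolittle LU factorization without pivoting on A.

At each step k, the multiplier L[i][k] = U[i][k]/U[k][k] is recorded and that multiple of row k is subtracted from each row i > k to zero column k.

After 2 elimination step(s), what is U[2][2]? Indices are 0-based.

Step 1: pivot at (0,0) is 9.
  row1 ← row1 − (2)·row0  ⇒  L[1][0]=2, U row1=(0, 9, 0)
  row2 ← row2 − (3)·row0  ⇒  L[2][0]=3, U row2=(0, 9, 1)
Step 2: pivot at (1,1) is 9.
  row2 ← row2 − (1)·row1  ⇒  L[2][1]=1, U row2=(0, 0, 1)

U[2][2] = 1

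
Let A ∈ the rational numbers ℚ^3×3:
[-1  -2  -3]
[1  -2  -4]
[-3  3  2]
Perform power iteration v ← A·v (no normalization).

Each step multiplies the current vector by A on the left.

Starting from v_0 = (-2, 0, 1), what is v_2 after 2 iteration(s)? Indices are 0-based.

v_2 = (-11, -21, 1)

v_0 = (-2, 0, 1).
v_1 = A·v_0 = (-1, -6, 8).
v_2 = A·v_1 = (-11, -21, 1).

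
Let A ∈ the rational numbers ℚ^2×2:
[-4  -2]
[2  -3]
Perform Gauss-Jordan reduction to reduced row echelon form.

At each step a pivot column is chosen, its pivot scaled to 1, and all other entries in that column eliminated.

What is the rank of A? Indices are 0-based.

pivot(0,0)=-4: scale R0 → (1, 1/2)
  clear (1,0): R1 −= (2)R0 → (0, -4)
pivot(1,1)=-4: scale R1 → (0, 1)
  clear (0,1): R0 −= (1/2)R1 → (1, 0)

rank = 2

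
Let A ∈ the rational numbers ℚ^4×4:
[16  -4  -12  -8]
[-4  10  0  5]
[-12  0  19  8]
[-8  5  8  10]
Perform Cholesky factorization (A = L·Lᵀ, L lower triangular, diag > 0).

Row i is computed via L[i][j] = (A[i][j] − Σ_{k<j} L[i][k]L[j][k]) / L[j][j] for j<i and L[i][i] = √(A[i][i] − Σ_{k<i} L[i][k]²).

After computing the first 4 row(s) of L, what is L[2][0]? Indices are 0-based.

Step 1: L[0][0] = √(16) = 4.
  L[1][0] = (-4) / L[0][0] = -1.
Step 2: L[1][1] = √(9) = 3.
  L[2][0] = (-12) / L[0][0] = -3.
  L[2][1] = (-3) / L[1][1] = -1.
Step 3: L[2][2] = √(9) = 3.
  L[3][0] = (-8) / L[0][0] = -2.
  L[3][1] = (3) / L[1][1] = 1.
  L[3][2] = (3) / L[2][2] = 1.
Step 4: L[3][3] = √(4) = 2.

L[2][0] = -3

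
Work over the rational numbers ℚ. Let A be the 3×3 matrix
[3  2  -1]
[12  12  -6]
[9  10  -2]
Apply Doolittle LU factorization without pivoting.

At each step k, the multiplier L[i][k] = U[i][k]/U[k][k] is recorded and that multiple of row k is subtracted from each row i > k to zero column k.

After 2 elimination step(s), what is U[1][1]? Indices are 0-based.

k=0: U[0][0]=3
  eliminate (1,0): mult=4, new row 1: (0, 4, -2); set L[1][0]=4
  eliminate (2,0): mult=3, new row 2: (0, 4, 1); set L[2][0]=3
k=1: U[1][1]=4
  eliminate (2,1): mult=1, new row 2: (0, 0, 3); set L[2][1]=1

U[1][1] = 4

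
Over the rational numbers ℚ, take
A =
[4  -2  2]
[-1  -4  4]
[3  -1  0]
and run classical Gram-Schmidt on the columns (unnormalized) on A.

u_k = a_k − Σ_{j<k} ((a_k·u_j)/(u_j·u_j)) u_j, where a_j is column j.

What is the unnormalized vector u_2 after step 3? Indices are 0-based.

u_2 = (234/497, -36/497, -324/497)

Step 1: u_0 = a_0 = (4, -1, 3).
Step 2: u_1 = a_1 − (-7/26)·u_0 = (-12/13, -111/26, -5/26).
Step 3: u_2 = a_2 − (2/13)·u_0 − (-492/497)·u_1 = (234/497, -36/497, -324/497).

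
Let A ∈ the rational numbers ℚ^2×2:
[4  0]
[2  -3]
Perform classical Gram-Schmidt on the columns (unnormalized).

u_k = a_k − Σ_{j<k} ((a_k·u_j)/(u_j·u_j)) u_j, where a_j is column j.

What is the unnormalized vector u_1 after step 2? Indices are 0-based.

u_1 = (6/5, -12/5)

Step 1: u_0 = a_0 = (4, 2).
Step 2: u_1 = a_1 − (-3/10)·u_0 = (6/5, -12/5).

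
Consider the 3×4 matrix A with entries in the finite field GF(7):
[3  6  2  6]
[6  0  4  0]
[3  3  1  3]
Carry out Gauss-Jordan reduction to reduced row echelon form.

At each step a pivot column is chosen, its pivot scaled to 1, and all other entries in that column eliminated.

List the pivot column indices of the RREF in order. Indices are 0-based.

step 1: normalize row 0 (÷3) = (1, 2, 3, 2)
  row 1: subtract 6×row0 = (0, 2, 0, 2)
  row 2: subtract 3×row0 = (0, 4, 6, 4)
step 2: normalize row 1 (÷2) = (0, 1, 0, 1)
  row 0: subtract 2×row1 = (1, 0, 3, 0)
  row 2: subtract 4×row1 = (0, 0, 6, 0)
step 3: normalize row 2 (÷6) = (0, 0, 1, 0)
  row 0: subtract 3×row2 = (1, 0, 0, 0)

pivot columns: 0, 1, 2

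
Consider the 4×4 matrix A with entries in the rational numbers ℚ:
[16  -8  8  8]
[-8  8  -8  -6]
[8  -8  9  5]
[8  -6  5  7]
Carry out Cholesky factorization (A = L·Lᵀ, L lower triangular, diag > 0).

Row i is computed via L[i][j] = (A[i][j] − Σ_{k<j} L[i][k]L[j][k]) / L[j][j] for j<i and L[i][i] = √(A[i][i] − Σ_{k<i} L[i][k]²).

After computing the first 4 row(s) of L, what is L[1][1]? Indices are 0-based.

Step 1: L[0][0] = √(16) = 4.
  L[1][0] = (-8) / L[0][0] = -2.
Step 2: L[1][1] = √(4) = 2.
  L[2][0] = (8) / L[0][0] = 2.
  L[2][1] = (-4) / L[1][1] = -2.
Step 3: L[2][2] = √(1) = 1.
  L[3][0] = (8) / L[0][0] = 2.
  L[3][1] = (-2) / L[1][1] = -1.
  L[3][2] = (-1) / L[2][2] = -1.
Step 4: L[3][3] = √(1) = 1.

L[1][1] = 2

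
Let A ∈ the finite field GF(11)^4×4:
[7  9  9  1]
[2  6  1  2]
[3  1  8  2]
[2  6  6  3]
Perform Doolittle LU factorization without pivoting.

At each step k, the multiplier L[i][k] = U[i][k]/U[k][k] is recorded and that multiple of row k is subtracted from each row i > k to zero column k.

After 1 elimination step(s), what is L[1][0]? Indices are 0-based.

L[1][0] = 5

k=0: U[0][0]=7
  eliminate (1,0): mult=5, new row 1: (0, 5, 0, 8); set L[1][0]=5
  eliminate (2,0): mult=2, new row 2: (0, 5, 1, 0); set L[2][0]=2
  eliminate (3,0): mult=5, new row 3: (0, 5, 5, 9); set L[3][0]=5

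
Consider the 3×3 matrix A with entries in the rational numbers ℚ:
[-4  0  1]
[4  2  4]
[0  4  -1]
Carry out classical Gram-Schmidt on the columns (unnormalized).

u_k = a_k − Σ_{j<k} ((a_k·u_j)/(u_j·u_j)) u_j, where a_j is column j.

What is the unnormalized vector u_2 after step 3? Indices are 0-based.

u_2 = (22/9, 22/9, -11/9)

Step 1: u_0 = a_0 = (-4, 4, 0).
Step 2: u_1 = a_1 − (1/4)·u_0 = (1, 1, 4).
Step 3: u_2 = a_2 − (3/8)·u_0 − (1/18)·u_1 = (22/9, 22/9, -11/9).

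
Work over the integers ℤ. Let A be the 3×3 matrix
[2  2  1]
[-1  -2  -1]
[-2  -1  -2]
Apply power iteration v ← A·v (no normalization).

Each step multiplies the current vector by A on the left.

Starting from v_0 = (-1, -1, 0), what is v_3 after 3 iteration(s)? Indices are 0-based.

v_3 = (-9, 10, 5)

v_0 = (-1, -1, 0).
v_1 = A·v_0 = (-4, 3, 3).
v_2 = A·v_1 = (1, -5, -1).
v_3 = A·v_2 = (-9, 10, 5).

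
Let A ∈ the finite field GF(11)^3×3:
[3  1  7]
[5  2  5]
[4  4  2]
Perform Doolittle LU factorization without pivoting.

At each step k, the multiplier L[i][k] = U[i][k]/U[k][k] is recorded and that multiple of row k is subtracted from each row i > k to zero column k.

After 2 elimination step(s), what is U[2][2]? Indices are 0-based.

U[2][2] = 2

Step 1: pivot at (0,0) is 3.
  row1 ← row1 − (9)·row0  ⇒  L[1][0]=9, U row1=(0, 4, 8)
  row2 ← row2 − (5)·row0  ⇒  L[2][0]=5, U row2=(0, 10, 0)
Step 2: pivot at (1,1) is 4.
  row2 ← row2 − (8)·row1  ⇒  L[2][1]=8, U row2=(0, 0, 2)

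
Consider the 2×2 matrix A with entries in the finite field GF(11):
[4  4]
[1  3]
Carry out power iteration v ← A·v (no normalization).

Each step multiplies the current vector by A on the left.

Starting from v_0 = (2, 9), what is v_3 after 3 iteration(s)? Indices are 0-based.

v_3 = (9, 3)

v_0 = (2, 9).
v_1 = A·v_0 = (0, 7).
v_2 = A·v_1 = (6, 10).
v_3 = A·v_2 = (9, 3).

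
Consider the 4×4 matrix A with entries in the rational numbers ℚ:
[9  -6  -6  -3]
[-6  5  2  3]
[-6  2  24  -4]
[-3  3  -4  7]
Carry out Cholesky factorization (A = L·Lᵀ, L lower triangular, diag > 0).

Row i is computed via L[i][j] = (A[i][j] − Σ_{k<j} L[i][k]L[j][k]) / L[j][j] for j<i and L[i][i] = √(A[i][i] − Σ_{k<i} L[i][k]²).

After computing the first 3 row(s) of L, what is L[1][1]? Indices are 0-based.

L[1][1] = 1

Step 1: L[0][0] = √(9) = 3.
  L[1][0] = (-6) / L[0][0] = -2.
Step 2: L[1][1] = √(1) = 1.
  L[2][0] = (-6) / L[0][0] = -2.
  L[2][1] = (-2) / L[1][1] = -2.
Step 3: L[2][2] = √(16) = 4.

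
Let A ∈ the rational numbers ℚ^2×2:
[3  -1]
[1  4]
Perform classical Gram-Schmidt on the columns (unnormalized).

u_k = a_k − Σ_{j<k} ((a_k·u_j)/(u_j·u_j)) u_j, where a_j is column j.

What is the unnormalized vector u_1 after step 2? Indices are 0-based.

u_1 = (-13/10, 39/10)

Step 1: u_0 = a_0 = (3, 1).
Step 2: u_1 = a_1 − (1/10)·u_0 = (-13/10, 39/10).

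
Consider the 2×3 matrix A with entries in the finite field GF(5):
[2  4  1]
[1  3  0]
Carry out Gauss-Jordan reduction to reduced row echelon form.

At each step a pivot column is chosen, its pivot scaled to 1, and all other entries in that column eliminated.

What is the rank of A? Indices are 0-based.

step 1: normalize row 0 (÷2) = (1, 2, 3)
  row 1: subtract 1×row0 = (0, 1, 2)
step 2: normalize row 1 (÷1) = (0, 1, 2)
  row 0: subtract 2×row1 = (1, 0, 4)

rank = 2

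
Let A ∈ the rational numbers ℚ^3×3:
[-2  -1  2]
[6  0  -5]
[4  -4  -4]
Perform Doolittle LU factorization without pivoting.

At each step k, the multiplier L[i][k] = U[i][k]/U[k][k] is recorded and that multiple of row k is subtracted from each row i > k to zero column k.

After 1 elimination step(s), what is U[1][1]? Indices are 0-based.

U[1][1] = -3

Step 1: pivot at (0,0) is -2.
  row1 ← row1 − (-3)·row0  ⇒  L[1][0]=-3, U row1=(0, -3, 1)
  row2 ← row2 − (-2)·row0  ⇒  L[2][0]=-2, U row2=(0, -6, 0)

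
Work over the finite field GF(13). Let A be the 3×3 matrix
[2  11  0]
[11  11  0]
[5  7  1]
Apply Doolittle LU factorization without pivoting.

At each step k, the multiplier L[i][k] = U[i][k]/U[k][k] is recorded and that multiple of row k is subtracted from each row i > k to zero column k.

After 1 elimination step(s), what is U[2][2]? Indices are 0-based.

k=0: U[0][0]=2
  eliminate (1,0): mult=12, new row 1: (0, 9, 0); set L[1][0]=12
  eliminate (2,0): mult=9, new row 2: (0, 12, 1); set L[2][0]=9

U[2][2] = 1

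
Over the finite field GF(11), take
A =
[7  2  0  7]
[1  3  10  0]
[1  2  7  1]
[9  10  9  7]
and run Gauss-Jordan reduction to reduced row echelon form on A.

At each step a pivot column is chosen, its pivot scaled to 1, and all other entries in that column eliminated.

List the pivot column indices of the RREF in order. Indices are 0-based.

[1] R0 /= 7  ⇒  (1, 5, 0, 1)
     R1 -= 1·R0  ⇒  (0, 9, 10, 10)
     R2 -= 1·R0  ⇒  (0, 8, 7, 0)
     R3 -= 9·R0  ⇒  (0, 9, 9, 9)
[2] R1 /= 9  ⇒  (0, 1, 6, 6)
     R0 -= 5·R1  ⇒  (1, 0, 3, 4)
     R2 -= 8·R1  ⇒  (0, 0, 3, 7)
     R3 -= 9·R1  ⇒  (0, 0, 10, 10)
[3] R2 /= 3  ⇒  (0, 0, 1, 6)
     R0 -= 3·R2  ⇒  (1, 0, 0, 8)
     R1 -= 6·R2  ⇒  (0, 1, 0, 3)
     R3 -= 10·R2  ⇒  (0, 0, 0, 5)
[4] R3 /= 5  ⇒  (0, 0, 0, 1)
     R0 -= 8·R3  ⇒  (1, 0, 0, 0)
     R1 -= 3·R3  ⇒  (0, 1, 0, 0)
     R2 -= 6·R3  ⇒  (0, 0, 1, 0)

pivot columns: 0, 1, 2, 3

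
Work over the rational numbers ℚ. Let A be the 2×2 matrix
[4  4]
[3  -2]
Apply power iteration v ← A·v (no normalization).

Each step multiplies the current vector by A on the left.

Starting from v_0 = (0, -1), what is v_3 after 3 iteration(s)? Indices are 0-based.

v_3 = (-96, 8)

v_0 = (0, -1).
v_1 = A·v_0 = (-4, 2).
v_2 = A·v_1 = (-8, -16).
v_3 = A·v_2 = (-96, 8).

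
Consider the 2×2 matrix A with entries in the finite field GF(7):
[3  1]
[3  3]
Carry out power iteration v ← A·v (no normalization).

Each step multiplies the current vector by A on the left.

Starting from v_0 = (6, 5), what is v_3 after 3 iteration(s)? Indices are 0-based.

v_0 = (6, 5).
v_1 = A·v_0 = (2, 5).
v_2 = A·v_1 = (4, 0).
v_3 = A·v_2 = (5, 5).

v_3 = (5, 5)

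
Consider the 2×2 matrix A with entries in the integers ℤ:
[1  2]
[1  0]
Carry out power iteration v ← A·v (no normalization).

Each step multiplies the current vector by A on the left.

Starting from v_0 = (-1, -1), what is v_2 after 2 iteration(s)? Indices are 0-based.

v_0 = (-1, -1).
v_1 = A·v_0 = (-3, -1).
v_2 = A·v_1 = (-5, -3).

v_2 = (-5, -3)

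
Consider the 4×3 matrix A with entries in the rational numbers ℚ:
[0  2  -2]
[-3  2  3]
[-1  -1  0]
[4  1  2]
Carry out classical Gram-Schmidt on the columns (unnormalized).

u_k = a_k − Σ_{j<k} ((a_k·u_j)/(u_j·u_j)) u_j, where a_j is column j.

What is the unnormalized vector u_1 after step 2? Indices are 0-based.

Step 1: u_0 = a_0 = (0, -3, -1, 4).
Step 2: u_1 = a_1 − (-1/26)·u_0 = (2, 49/26, -27/26, 15/13).

u_1 = (2, 49/26, -27/26, 15/13)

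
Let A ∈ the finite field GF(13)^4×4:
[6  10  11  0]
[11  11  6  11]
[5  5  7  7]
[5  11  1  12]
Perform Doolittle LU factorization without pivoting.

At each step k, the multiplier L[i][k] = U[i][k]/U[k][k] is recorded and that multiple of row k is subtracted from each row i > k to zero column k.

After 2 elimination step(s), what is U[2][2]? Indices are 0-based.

U[2][2] = 9

[col 0] pivot 6
  R1 -= 4*R0 → (0, 10, 1, 11)  (L[1][0] := 4)
  R2 -= 3*R0 → (0, 1, 0, 7)  (L[2][0] := 3)
  R3 -= 3*R0 → (0, 7, 7, 12)  (L[3][0] := 3)
[col 1] pivot 10
  R2 -= 4*R1 → (0, 0, 9, 2)  (L[2][1] := 4)
  R3 -= 2*R1 → (0, 0, 5, 3)  (L[3][1] := 2)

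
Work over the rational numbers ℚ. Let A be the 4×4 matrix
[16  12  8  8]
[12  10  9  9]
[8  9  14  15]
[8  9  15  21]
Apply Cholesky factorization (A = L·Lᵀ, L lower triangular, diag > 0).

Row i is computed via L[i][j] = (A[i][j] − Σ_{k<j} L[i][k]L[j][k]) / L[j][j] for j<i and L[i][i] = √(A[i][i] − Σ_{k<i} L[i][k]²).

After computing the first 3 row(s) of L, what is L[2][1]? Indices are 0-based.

L[2][1] = 3

Step 1: L[0][0] = √(16) = 4.
  L[1][0] = (12) / L[0][0] = 3.
Step 2: L[1][1] = √(1) = 1.
  L[2][0] = (8) / L[0][0] = 2.
  L[2][1] = (3) / L[1][1] = 3.
Step 3: L[2][2] = √(1) = 1.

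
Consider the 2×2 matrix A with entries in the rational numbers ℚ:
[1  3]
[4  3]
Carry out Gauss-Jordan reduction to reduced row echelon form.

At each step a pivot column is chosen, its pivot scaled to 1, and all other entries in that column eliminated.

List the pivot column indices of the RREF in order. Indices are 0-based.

pivot columns: 0, 1

pivot(0,0)=1: scale R0 → (1, 3)
  clear (1,0): R1 −= (4)R0 → (0, -9)
pivot(1,1)=-9: scale R1 → (0, 1)
  clear (0,1): R0 −= (3)R1 → (1, 0)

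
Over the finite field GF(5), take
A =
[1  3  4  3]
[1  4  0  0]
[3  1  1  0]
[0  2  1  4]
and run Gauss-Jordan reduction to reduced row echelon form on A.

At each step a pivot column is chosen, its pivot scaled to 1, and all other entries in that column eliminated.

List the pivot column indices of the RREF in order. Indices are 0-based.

pivot(0,0)=1: scale R0 → (1, 3, 4, 3)
  clear (1,0): R1 −= (1)R0 → (0, 1, 1, 2)
  clear (2,0): R2 −= (3)R0 → (0, 2, 4, 1)
pivot(1,1)=1: scale R1 → (0, 1, 1, 2)
  clear (0,1): R0 −= (3)R1 → (1, 0, 1, 2)
  clear (2,1): R2 −= (2)R1 → (0, 0, 2, 2)
  clear (3,1): R3 −= (2)R1 → (0, 0, 4, 0)
pivot(2,2)=2: scale R2 → (0, 0, 1, 1)
  clear (0,2): R0 −= (1)R2 → (1, 0, 0, 1)
  clear (1,2): R1 −= (1)R2 → (0, 1, 0, 1)
  clear (3,2): R3 −= (4)R2 → (0, 0, 0, 1)
pivot(3,3)=1: scale R3 → (0, 0, 0, 1)
  clear (0,3): R0 −= (1)R3 → (1, 0, 0, 0)
  clear (1,3): R1 −= (1)R3 → (0, 1, 0, 0)
  clear (2,3): R2 −= (1)R3 → (0, 0, 1, 0)

pivot columns: 0, 1, 2, 3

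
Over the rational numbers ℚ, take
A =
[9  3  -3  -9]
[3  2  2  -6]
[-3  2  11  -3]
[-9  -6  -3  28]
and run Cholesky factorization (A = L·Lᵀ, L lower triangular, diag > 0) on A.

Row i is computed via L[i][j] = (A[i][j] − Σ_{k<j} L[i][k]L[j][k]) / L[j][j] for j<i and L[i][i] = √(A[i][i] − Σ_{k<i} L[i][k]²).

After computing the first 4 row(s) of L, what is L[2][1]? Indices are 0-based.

L[2][1] = 3

Step 1: L[0][0] = √(9) = 3.
  L[1][0] = (3) / L[0][0] = 1.
Step 2: L[1][1] = √(1) = 1.
  L[2][0] = (-3) / L[0][0] = -1.
  L[2][1] = (3) / L[1][1] = 3.
Step 3: L[2][2] = √(1) = 1.
  L[3][0] = (-9) / L[0][0] = -3.
  L[3][1] = (-3) / L[1][1] = -3.
  L[3][2] = (3) / L[2][2] = 3.
Step 4: L[3][3] = √(1) = 1.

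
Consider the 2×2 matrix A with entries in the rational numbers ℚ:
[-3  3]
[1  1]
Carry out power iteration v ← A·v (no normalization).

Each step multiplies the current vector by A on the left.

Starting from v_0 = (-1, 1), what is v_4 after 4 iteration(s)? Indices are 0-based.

v_0 = (-1, 1).
v_1 = A·v_0 = (6, 0).
v_2 = A·v_1 = (-18, 6).
v_3 = A·v_2 = (72, -12).
v_4 = A·v_3 = (-252, 60).

v_4 = (-252, 60)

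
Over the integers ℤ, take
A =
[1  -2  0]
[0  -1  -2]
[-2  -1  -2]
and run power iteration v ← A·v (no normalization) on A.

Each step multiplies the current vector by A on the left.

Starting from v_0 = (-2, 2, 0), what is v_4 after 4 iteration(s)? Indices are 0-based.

v_0 = (-2, 2, 0).
v_1 = A·v_0 = (-6, -2, 2).
v_2 = A·v_1 = (-2, -2, 10).
v_3 = A·v_2 = (2, -18, -14).
v_4 = A·v_3 = (38, 46, 42).

v_4 = (38, 46, 42)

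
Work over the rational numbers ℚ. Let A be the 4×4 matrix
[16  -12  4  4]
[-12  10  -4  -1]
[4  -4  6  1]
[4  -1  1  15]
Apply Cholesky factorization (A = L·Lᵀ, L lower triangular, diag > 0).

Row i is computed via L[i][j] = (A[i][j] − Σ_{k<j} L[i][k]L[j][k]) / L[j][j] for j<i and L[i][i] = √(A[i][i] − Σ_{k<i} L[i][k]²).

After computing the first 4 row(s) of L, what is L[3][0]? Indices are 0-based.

Step 1: L[0][0] = √(16) = 4.
  L[1][0] = (-12) / L[0][0] = -3.
Step 2: L[1][1] = √(1) = 1.
  L[2][0] = (4) / L[0][0] = 1.
  L[2][1] = (-1) / L[1][1] = -1.
Step 3: L[2][2] = √(4) = 2.
  L[3][0] = (4) / L[0][0] = 1.
  L[3][1] = (2) / L[1][1] = 2.
  L[3][2] = (2) / L[2][2] = 1.
Step 4: L[3][3] = √(9) = 3.

L[3][0] = 1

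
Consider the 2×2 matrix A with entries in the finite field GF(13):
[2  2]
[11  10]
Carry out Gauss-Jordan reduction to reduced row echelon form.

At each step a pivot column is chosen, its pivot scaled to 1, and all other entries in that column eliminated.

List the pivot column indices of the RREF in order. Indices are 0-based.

pivot columns: 0, 1

step 1: normalize row 0 (÷2) = (1, 1)
  row 1: subtract 11×row0 = (0, 12)
step 2: normalize row 1 (÷12) = (0, 1)
  row 0: subtract 1×row1 = (1, 0)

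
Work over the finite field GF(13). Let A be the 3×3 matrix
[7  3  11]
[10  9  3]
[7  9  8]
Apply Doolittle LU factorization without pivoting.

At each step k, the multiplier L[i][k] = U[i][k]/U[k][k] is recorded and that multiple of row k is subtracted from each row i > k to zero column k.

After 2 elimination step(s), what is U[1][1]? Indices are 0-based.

U[1][1] = 1

Step 1: pivot at (0,0) is 7.
  row1 ← row1 − (7)·row0  ⇒  L[1][0]=7, U row1=(0, 1, 4)
  row2 ← row2 − (1)·row0  ⇒  L[2][0]=1, U row2=(0, 6, 10)
Step 2: pivot at (1,1) is 1.
  row2 ← row2 − (6)·row1  ⇒  L[2][1]=6, U row2=(0, 0, 12)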